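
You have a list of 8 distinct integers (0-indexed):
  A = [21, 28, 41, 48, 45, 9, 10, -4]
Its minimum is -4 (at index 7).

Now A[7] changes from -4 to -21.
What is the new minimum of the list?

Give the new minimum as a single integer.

Old min = -4 (at index 7)
Change: A[7] -4 -> -21
Changed element WAS the min. Need to check: is -21 still <= all others?
  Min of remaining elements: 9
  New min = min(-21, 9) = -21

Answer: -21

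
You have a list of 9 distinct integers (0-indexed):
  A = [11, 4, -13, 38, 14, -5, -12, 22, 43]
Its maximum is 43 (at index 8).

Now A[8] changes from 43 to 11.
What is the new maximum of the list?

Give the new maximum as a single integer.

Answer: 38

Derivation:
Old max = 43 (at index 8)
Change: A[8] 43 -> 11
Changed element WAS the max -> may need rescan.
  Max of remaining elements: 38
  New max = max(11, 38) = 38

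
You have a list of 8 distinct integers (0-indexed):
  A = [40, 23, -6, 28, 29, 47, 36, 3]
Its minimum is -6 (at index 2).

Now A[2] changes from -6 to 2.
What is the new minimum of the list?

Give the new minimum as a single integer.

Answer: 2

Derivation:
Old min = -6 (at index 2)
Change: A[2] -6 -> 2
Changed element WAS the min. Need to check: is 2 still <= all others?
  Min of remaining elements: 3
  New min = min(2, 3) = 2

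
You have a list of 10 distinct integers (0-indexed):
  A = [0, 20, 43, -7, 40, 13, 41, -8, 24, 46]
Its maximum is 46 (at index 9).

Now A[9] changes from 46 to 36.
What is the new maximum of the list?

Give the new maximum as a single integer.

Old max = 46 (at index 9)
Change: A[9] 46 -> 36
Changed element WAS the max -> may need rescan.
  Max of remaining elements: 43
  New max = max(36, 43) = 43

Answer: 43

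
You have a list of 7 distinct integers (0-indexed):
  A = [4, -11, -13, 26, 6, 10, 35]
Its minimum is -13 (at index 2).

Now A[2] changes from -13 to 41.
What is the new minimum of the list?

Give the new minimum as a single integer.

Answer: -11

Derivation:
Old min = -13 (at index 2)
Change: A[2] -13 -> 41
Changed element WAS the min. Need to check: is 41 still <= all others?
  Min of remaining elements: -11
  New min = min(41, -11) = -11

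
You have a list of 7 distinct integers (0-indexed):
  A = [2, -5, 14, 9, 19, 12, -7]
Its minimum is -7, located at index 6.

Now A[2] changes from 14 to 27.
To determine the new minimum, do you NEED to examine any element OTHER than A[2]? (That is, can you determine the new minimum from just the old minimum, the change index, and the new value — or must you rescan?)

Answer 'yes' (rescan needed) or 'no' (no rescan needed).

Old min = -7 at index 6
Change at index 2: 14 -> 27
Index 2 was NOT the min. New min = min(-7, 27). No rescan of other elements needed.
Needs rescan: no

Answer: no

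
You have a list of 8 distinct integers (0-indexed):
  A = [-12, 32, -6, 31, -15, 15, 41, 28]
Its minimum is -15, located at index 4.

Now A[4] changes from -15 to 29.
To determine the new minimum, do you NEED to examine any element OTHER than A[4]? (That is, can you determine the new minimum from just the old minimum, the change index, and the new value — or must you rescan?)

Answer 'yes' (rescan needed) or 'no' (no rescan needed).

Answer: yes

Derivation:
Old min = -15 at index 4
Change at index 4: -15 -> 29
Index 4 WAS the min and new value 29 > old min -15. Must rescan other elements to find the new min.
Needs rescan: yes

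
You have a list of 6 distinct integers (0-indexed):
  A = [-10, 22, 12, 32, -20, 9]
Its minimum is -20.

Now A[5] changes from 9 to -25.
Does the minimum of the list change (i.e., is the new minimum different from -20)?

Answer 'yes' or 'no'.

Answer: yes

Derivation:
Old min = -20
Change: A[5] 9 -> -25
Changed element was NOT the min; min changes only if -25 < -20.
New min = -25; changed? yes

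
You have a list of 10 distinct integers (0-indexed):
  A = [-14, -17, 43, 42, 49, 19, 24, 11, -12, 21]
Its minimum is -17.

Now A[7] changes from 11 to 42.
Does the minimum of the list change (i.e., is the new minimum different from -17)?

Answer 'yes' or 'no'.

Old min = -17
Change: A[7] 11 -> 42
Changed element was NOT the min; min changes only if 42 < -17.
New min = -17; changed? no

Answer: no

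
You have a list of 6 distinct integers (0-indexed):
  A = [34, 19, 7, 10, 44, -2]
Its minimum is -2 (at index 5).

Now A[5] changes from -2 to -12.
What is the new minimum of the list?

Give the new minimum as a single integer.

Old min = -2 (at index 5)
Change: A[5] -2 -> -12
Changed element WAS the min. Need to check: is -12 still <= all others?
  Min of remaining elements: 7
  New min = min(-12, 7) = -12

Answer: -12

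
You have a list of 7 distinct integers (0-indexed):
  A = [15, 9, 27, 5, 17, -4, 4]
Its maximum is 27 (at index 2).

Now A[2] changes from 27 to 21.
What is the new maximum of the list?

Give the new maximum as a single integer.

Answer: 21

Derivation:
Old max = 27 (at index 2)
Change: A[2] 27 -> 21
Changed element WAS the max -> may need rescan.
  Max of remaining elements: 17
  New max = max(21, 17) = 21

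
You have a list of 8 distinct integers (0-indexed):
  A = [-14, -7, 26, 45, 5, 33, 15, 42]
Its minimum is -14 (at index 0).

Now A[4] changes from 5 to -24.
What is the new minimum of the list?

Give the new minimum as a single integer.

Answer: -24

Derivation:
Old min = -14 (at index 0)
Change: A[4] 5 -> -24
Changed element was NOT the old min.
  New min = min(old_min, new_val) = min(-14, -24) = -24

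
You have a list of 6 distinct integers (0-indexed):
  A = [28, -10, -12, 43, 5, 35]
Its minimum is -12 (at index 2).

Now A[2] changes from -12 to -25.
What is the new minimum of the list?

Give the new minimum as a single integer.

Answer: -25

Derivation:
Old min = -12 (at index 2)
Change: A[2] -12 -> -25
Changed element WAS the min. Need to check: is -25 still <= all others?
  Min of remaining elements: -10
  New min = min(-25, -10) = -25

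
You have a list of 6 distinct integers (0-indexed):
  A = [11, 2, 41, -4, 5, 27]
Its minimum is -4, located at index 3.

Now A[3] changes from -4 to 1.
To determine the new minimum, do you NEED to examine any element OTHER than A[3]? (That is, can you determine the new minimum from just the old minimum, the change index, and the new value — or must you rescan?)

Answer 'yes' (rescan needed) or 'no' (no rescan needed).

Old min = -4 at index 3
Change at index 3: -4 -> 1
Index 3 WAS the min and new value 1 > old min -4. Must rescan other elements to find the new min.
Needs rescan: yes

Answer: yes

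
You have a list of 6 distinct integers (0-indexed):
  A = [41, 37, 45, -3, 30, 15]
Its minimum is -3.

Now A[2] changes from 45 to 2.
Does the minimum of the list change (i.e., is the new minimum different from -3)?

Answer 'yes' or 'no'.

Answer: no

Derivation:
Old min = -3
Change: A[2] 45 -> 2
Changed element was NOT the min; min changes only if 2 < -3.
New min = -3; changed? no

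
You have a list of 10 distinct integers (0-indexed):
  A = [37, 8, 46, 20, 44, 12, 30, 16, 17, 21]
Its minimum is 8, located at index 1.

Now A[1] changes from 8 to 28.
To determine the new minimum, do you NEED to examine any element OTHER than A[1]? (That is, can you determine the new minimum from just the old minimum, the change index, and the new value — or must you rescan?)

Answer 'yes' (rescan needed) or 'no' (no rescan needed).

Old min = 8 at index 1
Change at index 1: 8 -> 28
Index 1 WAS the min and new value 28 > old min 8. Must rescan other elements to find the new min.
Needs rescan: yes

Answer: yes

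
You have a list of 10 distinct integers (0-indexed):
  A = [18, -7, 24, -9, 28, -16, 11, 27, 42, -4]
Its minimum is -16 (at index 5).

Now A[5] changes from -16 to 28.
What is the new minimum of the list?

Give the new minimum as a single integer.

Answer: -9

Derivation:
Old min = -16 (at index 5)
Change: A[5] -16 -> 28
Changed element WAS the min. Need to check: is 28 still <= all others?
  Min of remaining elements: -9
  New min = min(28, -9) = -9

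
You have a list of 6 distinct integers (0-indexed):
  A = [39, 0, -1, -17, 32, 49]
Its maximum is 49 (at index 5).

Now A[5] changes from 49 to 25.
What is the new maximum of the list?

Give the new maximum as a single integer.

Answer: 39

Derivation:
Old max = 49 (at index 5)
Change: A[5] 49 -> 25
Changed element WAS the max -> may need rescan.
  Max of remaining elements: 39
  New max = max(25, 39) = 39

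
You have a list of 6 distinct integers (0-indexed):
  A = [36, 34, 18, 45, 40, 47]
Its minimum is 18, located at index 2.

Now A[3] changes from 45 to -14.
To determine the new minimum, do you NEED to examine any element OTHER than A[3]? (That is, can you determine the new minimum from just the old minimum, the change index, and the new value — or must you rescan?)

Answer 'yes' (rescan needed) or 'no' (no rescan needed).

Old min = 18 at index 2
Change at index 3: 45 -> -14
Index 3 was NOT the min. New min = min(18, -14). No rescan of other elements needed.
Needs rescan: no

Answer: no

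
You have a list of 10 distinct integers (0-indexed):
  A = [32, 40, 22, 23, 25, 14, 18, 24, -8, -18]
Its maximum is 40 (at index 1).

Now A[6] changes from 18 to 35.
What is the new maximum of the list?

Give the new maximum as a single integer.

Old max = 40 (at index 1)
Change: A[6] 18 -> 35
Changed element was NOT the old max.
  New max = max(old_max, new_val) = max(40, 35) = 40

Answer: 40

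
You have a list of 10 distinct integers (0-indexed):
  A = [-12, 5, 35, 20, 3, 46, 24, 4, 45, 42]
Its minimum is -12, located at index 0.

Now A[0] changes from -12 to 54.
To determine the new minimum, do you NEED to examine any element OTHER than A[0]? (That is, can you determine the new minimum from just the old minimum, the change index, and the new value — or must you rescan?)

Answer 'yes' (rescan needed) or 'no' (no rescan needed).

Answer: yes

Derivation:
Old min = -12 at index 0
Change at index 0: -12 -> 54
Index 0 WAS the min and new value 54 > old min -12. Must rescan other elements to find the new min.
Needs rescan: yes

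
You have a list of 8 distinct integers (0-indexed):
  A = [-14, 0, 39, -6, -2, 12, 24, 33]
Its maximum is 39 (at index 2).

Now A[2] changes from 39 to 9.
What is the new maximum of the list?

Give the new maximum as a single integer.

Old max = 39 (at index 2)
Change: A[2] 39 -> 9
Changed element WAS the max -> may need rescan.
  Max of remaining elements: 33
  New max = max(9, 33) = 33

Answer: 33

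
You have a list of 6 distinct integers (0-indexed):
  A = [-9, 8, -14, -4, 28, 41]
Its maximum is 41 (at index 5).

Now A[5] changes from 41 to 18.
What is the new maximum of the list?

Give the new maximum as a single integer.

Answer: 28

Derivation:
Old max = 41 (at index 5)
Change: A[5] 41 -> 18
Changed element WAS the max -> may need rescan.
  Max of remaining elements: 28
  New max = max(18, 28) = 28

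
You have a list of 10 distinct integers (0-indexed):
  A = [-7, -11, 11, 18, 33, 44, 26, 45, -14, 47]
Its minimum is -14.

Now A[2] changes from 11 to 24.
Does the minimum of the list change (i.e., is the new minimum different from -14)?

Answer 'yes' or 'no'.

Answer: no

Derivation:
Old min = -14
Change: A[2] 11 -> 24
Changed element was NOT the min; min changes only if 24 < -14.
New min = -14; changed? no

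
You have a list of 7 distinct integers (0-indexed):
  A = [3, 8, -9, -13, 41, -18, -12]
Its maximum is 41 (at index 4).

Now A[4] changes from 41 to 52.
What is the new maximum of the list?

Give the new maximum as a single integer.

Old max = 41 (at index 4)
Change: A[4] 41 -> 52
Changed element WAS the max -> may need rescan.
  Max of remaining elements: 8
  New max = max(52, 8) = 52

Answer: 52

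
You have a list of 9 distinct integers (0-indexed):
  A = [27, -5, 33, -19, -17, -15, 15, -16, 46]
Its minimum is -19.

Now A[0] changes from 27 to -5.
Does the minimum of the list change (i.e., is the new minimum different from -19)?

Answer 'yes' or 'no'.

Old min = -19
Change: A[0] 27 -> -5
Changed element was NOT the min; min changes only if -5 < -19.
New min = -19; changed? no

Answer: no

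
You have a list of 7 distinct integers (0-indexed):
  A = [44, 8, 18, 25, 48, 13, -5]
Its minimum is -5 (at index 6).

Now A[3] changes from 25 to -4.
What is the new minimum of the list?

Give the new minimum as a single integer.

Answer: -5

Derivation:
Old min = -5 (at index 6)
Change: A[3] 25 -> -4
Changed element was NOT the old min.
  New min = min(old_min, new_val) = min(-5, -4) = -5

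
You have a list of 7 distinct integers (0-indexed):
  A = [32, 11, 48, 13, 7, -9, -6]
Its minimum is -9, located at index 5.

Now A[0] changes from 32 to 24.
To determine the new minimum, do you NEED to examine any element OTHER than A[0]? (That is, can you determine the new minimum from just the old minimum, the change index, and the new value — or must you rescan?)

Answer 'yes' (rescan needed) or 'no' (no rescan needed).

Old min = -9 at index 5
Change at index 0: 32 -> 24
Index 0 was NOT the min. New min = min(-9, 24). No rescan of other elements needed.
Needs rescan: no

Answer: no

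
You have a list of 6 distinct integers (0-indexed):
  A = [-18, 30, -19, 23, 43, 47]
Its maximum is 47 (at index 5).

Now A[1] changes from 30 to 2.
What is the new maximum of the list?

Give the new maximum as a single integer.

Old max = 47 (at index 5)
Change: A[1] 30 -> 2
Changed element was NOT the old max.
  New max = max(old_max, new_val) = max(47, 2) = 47

Answer: 47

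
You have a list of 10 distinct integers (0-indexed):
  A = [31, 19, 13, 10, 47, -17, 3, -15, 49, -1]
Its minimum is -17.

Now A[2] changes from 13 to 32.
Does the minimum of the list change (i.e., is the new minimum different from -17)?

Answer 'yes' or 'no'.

Old min = -17
Change: A[2] 13 -> 32
Changed element was NOT the min; min changes only if 32 < -17.
New min = -17; changed? no

Answer: no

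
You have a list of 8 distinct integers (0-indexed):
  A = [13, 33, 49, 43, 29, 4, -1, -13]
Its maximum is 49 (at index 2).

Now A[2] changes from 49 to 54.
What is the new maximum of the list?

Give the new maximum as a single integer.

Old max = 49 (at index 2)
Change: A[2] 49 -> 54
Changed element WAS the max -> may need rescan.
  Max of remaining elements: 43
  New max = max(54, 43) = 54

Answer: 54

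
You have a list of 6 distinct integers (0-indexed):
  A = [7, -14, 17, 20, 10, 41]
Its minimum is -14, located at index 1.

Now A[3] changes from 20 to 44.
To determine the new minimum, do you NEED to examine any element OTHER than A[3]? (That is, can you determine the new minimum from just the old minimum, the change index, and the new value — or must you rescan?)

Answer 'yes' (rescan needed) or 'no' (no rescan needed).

Old min = -14 at index 1
Change at index 3: 20 -> 44
Index 3 was NOT the min. New min = min(-14, 44). No rescan of other elements needed.
Needs rescan: no

Answer: no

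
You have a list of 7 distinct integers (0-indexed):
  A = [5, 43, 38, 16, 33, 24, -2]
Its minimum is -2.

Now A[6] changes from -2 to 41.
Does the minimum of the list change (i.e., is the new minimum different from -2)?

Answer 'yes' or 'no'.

Answer: yes

Derivation:
Old min = -2
Change: A[6] -2 -> 41
Changed element was the min; new min must be rechecked.
New min = 5; changed? yes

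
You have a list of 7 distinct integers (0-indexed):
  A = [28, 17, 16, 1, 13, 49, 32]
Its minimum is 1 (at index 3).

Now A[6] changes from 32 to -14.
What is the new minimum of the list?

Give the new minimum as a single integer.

Answer: -14

Derivation:
Old min = 1 (at index 3)
Change: A[6] 32 -> -14
Changed element was NOT the old min.
  New min = min(old_min, new_val) = min(1, -14) = -14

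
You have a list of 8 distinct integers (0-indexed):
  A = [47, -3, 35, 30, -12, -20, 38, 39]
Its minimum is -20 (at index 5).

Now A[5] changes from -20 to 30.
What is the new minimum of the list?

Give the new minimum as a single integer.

Old min = -20 (at index 5)
Change: A[5] -20 -> 30
Changed element WAS the min. Need to check: is 30 still <= all others?
  Min of remaining elements: -12
  New min = min(30, -12) = -12

Answer: -12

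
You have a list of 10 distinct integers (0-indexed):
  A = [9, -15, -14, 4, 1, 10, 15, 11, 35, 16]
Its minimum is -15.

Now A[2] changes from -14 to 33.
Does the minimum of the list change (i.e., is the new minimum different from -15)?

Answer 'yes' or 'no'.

Answer: no

Derivation:
Old min = -15
Change: A[2] -14 -> 33
Changed element was NOT the min; min changes only if 33 < -15.
New min = -15; changed? no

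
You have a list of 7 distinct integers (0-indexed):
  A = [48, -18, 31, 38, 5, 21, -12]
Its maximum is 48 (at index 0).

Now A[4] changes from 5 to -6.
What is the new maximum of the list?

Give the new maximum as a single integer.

Old max = 48 (at index 0)
Change: A[4] 5 -> -6
Changed element was NOT the old max.
  New max = max(old_max, new_val) = max(48, -6) = 48

Answer: 48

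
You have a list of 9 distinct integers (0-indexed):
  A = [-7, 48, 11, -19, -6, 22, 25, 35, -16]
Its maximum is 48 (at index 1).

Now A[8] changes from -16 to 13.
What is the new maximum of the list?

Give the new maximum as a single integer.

Answer: 48

Derivation:
Old max = 48 (at index 1)
Change: A[8] -16 -> 13
Changed element was NOT the old max.
  New max = max(old_max, new_val) = max(48, 13) = 48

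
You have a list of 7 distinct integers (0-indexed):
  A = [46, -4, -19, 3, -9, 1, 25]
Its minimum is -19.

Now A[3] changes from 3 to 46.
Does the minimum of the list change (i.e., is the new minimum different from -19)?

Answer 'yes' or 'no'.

Answer: no

Derivation:
Old min = -19
Change: A[3] 3 -> 46
Changed element was NOT the min; min changes only if 46 < -19.
New min = -19; changed? no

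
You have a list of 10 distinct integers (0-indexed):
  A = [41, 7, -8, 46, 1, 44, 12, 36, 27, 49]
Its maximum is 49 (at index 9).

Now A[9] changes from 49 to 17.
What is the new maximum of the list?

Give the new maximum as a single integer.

Answer: 46

Derivation:
Old max = 49 (at index 9)
Change: A[9] 49 -> 17
Changed element WAS the max -> may need rescan.
  Max of remaining elements: 46
  New max = max(17, 46) = 46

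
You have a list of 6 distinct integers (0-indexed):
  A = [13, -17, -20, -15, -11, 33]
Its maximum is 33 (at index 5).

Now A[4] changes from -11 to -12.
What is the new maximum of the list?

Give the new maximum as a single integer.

Old max = 33 (at index 5)
Change: A[4] -11 -> -12
Changed element was NOT the old max.
  New max = max(old_max, new_val) = max(33, -12) = 33

Answer: 33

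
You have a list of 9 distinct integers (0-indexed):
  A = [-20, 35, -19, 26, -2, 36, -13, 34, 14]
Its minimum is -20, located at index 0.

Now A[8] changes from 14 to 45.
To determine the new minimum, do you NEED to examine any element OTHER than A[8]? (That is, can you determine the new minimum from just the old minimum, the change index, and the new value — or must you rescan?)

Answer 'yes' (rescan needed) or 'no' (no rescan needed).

Answer: no

Derivation:
Old min = -20 at index 0
Change at index 8: 14 -> 45
Index 8 was NOT the min. New min = min(-20, 45). No rescan of other elements needed.
Needs rescan: no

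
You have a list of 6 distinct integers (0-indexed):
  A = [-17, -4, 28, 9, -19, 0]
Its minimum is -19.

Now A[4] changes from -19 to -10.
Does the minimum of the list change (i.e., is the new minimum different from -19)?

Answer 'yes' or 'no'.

Answer: yes

Derivation:
Old min = -19
Change: A[4] -19 -> -10
Changed element was the min; new min must be rechecked.
New min = -17; changed? yes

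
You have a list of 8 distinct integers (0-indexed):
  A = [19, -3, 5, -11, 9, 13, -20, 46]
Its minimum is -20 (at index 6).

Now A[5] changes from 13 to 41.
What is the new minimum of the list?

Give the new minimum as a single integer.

Answer: -20

Derivation:
Old min = -20 (at index 6)
Change: A[5] 13 -> 41
Changed element was NOT the old min.
  New min = min(old_min, new_val) = min(-20, 41) = -20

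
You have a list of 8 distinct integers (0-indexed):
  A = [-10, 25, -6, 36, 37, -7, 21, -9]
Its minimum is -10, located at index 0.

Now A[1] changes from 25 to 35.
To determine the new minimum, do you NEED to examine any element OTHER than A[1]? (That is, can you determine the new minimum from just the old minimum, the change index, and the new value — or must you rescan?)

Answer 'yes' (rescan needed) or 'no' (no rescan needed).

Old min = -10 at index 0
Change at index 1: 25 -> 35
Index 1 was NOT the min. New min = min(-10, 35). No rescan of other elements needed.
Needs rescan: no

Answer: no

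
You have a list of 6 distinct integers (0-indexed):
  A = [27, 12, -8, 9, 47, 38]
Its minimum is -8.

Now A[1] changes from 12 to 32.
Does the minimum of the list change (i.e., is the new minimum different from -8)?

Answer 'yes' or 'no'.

Answer: no

Derivation:
Old min = -8
Change: A[1] 12 -> 32
Changed element was NOT the min; min changes only if 32 < -8.
New min = -8; changed? no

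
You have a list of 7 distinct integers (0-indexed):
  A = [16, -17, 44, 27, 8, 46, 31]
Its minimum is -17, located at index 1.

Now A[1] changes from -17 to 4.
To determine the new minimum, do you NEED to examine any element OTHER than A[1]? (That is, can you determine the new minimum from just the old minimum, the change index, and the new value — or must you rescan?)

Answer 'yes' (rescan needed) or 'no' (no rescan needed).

Old min = -17 at index 1
Change at index 1: -17 -> 4
Index 1 WAS the min and new value 4 > old min -17. Must rescan other elements to find the new min.
Needs rescan: yes

Answer: yes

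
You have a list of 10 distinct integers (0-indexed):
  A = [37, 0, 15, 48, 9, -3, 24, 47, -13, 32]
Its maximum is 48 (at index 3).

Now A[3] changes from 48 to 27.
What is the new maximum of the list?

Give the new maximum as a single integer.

Old max = 48 (at index 3)
Change: A[3] 48 -> 27
Changed element WAS the max -> may need rescan.
  Max of remaining elements: 47
  New max = max(27, 47) = 47

Answer: 47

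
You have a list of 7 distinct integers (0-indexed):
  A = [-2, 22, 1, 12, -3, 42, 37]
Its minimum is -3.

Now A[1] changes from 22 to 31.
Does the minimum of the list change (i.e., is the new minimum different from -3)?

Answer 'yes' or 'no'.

Answer: no

Derivation:
Old min = -3
Change: A[1] 22 -> 31
Changed element was NOT the min; min changes only if 31 < -3.
New min = -3; changed? no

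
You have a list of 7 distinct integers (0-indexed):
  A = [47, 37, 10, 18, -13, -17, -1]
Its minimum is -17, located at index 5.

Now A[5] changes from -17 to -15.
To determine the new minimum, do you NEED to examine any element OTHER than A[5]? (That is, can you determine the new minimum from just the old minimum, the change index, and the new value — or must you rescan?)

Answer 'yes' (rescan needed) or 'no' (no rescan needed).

Answer: yes

Derivation:
Old min = -17 at index 5
Change at index 5: -17 -> -15
Index 5 WAS the min and new value -15 > old min -17. Must rescan other elements to find the new min.
Needs rescan: yes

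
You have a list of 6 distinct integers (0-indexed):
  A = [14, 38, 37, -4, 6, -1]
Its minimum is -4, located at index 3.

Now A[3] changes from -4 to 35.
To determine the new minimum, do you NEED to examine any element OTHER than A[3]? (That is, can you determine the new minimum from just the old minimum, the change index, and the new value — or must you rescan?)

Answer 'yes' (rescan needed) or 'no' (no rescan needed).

Answer: yes

Derivation:
Old min = -4 at index 3
Change at index 3: -4 -> 35
Index 3 WAS the min and new value 35 > old min -4. Must rescan other elements to find the new min.
Needs rescan: yes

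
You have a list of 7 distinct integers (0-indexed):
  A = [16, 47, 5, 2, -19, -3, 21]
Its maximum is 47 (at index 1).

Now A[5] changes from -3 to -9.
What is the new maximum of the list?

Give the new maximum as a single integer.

Old max = 47 (at index 1)
Change: A[5] -3 -> -9
Changed element was NOT the old max.
  New max = max(old_max, new_val) = max(47, -9) = 47

Answer: 47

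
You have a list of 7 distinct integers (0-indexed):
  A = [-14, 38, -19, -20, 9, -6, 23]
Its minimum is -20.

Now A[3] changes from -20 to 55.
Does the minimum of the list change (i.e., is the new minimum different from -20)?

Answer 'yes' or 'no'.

Answer: yes

Derivation:
Old min = -20
Change: A[3] -20 -> 55
Changed element was the min; new min must be rechecked.
New min = -19; changed? yes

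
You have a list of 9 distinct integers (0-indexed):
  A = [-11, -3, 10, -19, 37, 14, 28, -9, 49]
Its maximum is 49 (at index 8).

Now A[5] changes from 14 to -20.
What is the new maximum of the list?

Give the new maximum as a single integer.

Old max = 49 (at index 8)
Change: A[5] 14 -> -20
Changed element was NOT the old max.
  New max = max(old_max, new_val) = max(49, -20) = 49

Answer: 49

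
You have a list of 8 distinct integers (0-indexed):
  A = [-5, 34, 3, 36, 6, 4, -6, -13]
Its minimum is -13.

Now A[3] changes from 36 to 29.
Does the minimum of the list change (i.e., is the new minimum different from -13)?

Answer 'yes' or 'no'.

Answer: no

Derivation:
Old min = -13
Change: A[3] 36 -> 29
Changed element was NOT the min; min changes only if 29 < -13.
New min = -13; changed? no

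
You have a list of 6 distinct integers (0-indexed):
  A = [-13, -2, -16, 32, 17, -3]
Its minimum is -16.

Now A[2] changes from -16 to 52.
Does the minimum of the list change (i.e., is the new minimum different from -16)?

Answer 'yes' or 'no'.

Answer: yes

Derivation:
Old min = -16
Change: A[2] -16 -> 52
Changed element was the min; new min must be rechecked.
New min = -13; changed? yes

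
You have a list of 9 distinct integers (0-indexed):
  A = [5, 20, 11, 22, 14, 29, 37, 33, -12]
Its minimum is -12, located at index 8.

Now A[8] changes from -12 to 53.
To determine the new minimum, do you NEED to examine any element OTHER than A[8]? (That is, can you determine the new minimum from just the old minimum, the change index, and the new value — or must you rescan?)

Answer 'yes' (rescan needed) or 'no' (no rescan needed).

Old min = -12 at index 8
Change at index 8: -12 -> 53
Index 8 WAS the min and new value 53 > old min -12. Must rescan other elements to find the new min.
Needs rescan: yes

Answer: yes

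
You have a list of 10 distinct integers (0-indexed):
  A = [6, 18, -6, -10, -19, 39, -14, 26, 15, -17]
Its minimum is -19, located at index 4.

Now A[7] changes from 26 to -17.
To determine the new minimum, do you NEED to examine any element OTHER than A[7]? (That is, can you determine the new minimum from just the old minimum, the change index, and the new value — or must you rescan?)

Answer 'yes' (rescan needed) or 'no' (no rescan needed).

Answer: no

Derivation:
Old min = -19 at index 4
Change at index 7: 26 -> -17
Index 7 was NOT the min. New min = min(-19, -17). No rescan of other elements needed.
Needs rescan: no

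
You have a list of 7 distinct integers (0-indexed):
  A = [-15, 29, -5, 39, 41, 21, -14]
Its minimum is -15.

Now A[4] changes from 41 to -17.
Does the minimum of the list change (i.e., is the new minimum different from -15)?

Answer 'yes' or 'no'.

Old min = -15
Change: A[4] 41 -> -17
Changed element was NOT the min; min changes only if -17 < -15.
New min = -17; changed? yes

Answer: yes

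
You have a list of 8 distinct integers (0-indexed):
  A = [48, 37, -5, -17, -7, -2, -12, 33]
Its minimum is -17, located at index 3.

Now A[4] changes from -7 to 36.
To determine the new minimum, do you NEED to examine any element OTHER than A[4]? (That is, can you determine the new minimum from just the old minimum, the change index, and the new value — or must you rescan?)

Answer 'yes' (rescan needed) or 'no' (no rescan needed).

Old min = -17 at index 3
Change at index 4: -7 -> 36
Index 4 was NOT the min. New min = min(-17, 36). No rescan of other elements needed.
Needs rescan: no

Answer: no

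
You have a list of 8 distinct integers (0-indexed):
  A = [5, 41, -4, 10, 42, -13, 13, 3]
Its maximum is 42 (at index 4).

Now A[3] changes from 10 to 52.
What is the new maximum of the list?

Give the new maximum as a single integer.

Answer: 52

Derivation:
Old max = 42 (at index 4)
Change: A[3] 10 -> 52
Changed element was NOT the old max.
  New max = max(old_max, new_val) = max(42, 52) = 52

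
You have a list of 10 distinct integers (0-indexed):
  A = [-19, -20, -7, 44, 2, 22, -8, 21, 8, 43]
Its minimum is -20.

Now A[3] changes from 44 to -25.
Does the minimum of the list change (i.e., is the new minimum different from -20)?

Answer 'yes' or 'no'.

Old min = -20
Change: A[3] 44 -> -25
Changed element was NOT the min; min changes only if -25 < -20.
New min = -25; changed? yes

Answer: yes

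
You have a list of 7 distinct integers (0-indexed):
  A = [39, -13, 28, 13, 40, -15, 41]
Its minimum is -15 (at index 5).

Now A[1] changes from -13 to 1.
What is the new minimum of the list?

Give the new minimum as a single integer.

Old min = -15 (at index 5)
Change: A[1] -13 -> 1
Changed element was NOT the old min.
  New min = min(old_min, new_val) = min(-15, 1) = -15

Answer: -15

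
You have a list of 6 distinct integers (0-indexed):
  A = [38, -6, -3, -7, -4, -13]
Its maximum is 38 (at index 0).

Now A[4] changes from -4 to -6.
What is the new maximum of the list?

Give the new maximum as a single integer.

Old max = 38 (at index 0)
Change: A[4] -4 -> -6
Changed element was NOT the old max.
  New max = max(old_max, new_val) = max(38, -6) = 38

Answer: 38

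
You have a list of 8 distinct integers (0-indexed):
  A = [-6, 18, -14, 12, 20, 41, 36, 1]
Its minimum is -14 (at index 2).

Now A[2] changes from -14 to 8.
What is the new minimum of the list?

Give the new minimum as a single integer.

Answer: -6

Derivation:
Old min = -14 (at index 2)
Change: A[2] -14 -> 8
Changed element WAS the min. Need to check: is 8 still <= all others?
  Min of remaining elements: -6
  New min = min(8, -6) = -6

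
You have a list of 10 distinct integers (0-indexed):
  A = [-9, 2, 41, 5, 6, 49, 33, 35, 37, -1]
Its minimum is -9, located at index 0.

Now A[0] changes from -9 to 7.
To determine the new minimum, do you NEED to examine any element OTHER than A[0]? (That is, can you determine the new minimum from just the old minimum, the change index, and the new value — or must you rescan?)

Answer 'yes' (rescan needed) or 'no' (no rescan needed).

Old min = -9 at index 0
Change at index 0: -9 -> 7
Index 0 WAS the min and new value 7 > old min -9. Must rescan other elements to find the new min.
Needs rescan: yes

Answer: yes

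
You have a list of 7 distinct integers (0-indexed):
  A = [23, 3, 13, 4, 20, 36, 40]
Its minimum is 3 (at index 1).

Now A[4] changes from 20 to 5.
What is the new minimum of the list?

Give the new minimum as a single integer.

Answer: 3

Derivation:
Old min = 3 (at index 1)
Change: A[4] 20 -> 5
Changed element was NOT the old min.
  New min = min(old_min, new_val) = min(3, 5) = 3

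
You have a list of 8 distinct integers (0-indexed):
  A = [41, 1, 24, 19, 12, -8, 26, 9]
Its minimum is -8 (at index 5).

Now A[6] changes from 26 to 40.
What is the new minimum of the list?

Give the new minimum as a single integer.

Answer: -8

Derivation:
Old min = -8 (at index 5)
Change: A[6] 26 -> 40
Changed element was NOT the old min.
  New min = min(old_min, new_val) = min(-8, 40) = -8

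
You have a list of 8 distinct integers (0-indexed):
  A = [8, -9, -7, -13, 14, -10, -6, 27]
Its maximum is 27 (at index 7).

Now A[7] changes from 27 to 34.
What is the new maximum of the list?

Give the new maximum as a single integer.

Old max = 27 (at index 7)
Change: A[7] 27 -> 34
Changed element WAS the max -> may need rescan.
  Max of remaining elements: 14
  New max = max(34, 14) = 34

Answer: 34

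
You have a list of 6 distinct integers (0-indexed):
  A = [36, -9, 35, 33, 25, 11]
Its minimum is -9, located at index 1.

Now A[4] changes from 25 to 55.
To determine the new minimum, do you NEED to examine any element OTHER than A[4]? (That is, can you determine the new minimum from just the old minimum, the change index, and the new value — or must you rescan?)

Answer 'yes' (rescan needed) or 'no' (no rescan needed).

Old min = -9 at index 1
Change at index 4: 25 -> 55
Index 4 was NOT the min. New min = min(-9, 55). No rescan of other elements needed.
Needs rescan: no

Answer: no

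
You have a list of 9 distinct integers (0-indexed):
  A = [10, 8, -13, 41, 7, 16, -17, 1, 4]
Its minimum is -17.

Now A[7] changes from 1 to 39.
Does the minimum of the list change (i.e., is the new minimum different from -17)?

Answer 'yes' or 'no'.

Old min = -17
Change: A[7] 1 -> 39
Changed element was NOT the min; min changes only if 39 < -17.
New min = -17; changed? no

Answer: no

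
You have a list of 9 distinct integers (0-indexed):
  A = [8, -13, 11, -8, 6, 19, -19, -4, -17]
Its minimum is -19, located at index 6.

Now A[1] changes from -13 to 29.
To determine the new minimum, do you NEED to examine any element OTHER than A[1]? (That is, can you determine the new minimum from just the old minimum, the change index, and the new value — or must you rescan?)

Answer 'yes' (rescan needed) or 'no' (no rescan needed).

Answer: no

Derivation:
Old min = -19 at index 6
Change at index 1: -13 -> 29
Index 1 was NOT the min. New min = min(-19, 29). No rescan of other elements needed.
Needs rescan: no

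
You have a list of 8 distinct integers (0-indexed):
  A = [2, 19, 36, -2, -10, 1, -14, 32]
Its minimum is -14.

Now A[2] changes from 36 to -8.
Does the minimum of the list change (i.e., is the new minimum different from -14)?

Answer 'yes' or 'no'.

Old min = -14
Change: A[2] 36 -> -8
Changed element was NOT the min; min changes only if -8 < -14.
New min = -14; changed? no

Answer: no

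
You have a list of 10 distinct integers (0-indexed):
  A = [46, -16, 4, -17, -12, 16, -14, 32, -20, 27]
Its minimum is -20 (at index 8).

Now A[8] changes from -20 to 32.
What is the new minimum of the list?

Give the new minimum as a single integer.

Old min = -20 (at index 8)
Change: A[8] -20 -> 32
Changed element WAS the min. Need to check: is 32 still <= all others?
  Min of remaining elements: -17
  New min = min(32, -17) = -17

Answer: -17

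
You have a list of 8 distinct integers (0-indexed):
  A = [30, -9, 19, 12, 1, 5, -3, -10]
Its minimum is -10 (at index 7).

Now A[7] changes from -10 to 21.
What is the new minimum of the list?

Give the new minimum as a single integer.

Answer: -9

Derivation:
Old min = -10 (at index 7)
Change: A[7] -10 -> 21
Changed element WAS the min. Need to check: is 21 still <= all others?
  Min of remaining elements: -9
  New min = min(21, -9) = -9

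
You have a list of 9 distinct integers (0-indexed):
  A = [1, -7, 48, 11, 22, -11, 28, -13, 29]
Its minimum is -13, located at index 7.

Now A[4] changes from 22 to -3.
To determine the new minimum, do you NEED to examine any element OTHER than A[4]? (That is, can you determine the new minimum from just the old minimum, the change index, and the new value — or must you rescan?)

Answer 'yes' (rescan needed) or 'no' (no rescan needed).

Old min = -13 at index 7
Change at index 4: 22 -> -3
Index 4 was NOT the min. New min = min(-13, -3). No rescan of other elements needed.
Needs rescan: no

Answer: no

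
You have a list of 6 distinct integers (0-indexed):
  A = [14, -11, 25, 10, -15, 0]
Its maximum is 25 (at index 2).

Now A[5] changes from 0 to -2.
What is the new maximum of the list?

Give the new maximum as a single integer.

Answer: 25

Derivation:
Old max = 25 (at index 2)
Change: A[5] 0 -> -2
Changed element was NOT the old max.
  New max = max(old_max, new_val) = max(25, -2) = 25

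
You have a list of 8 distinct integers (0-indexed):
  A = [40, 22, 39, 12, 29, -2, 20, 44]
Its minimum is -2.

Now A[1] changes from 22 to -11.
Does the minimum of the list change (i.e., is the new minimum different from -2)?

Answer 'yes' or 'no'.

Old min = -2
Change: A[1] 22 -> -11
Changed element was NOT the min; min changes only if -11 < -2.
New min = -11; changed? yes

Answer: yes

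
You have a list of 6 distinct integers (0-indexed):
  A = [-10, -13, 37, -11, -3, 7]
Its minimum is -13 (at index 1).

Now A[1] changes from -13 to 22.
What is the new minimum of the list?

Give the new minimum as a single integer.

Answer: -11

Derivation:
Old min = -13 (at index 1)
Change: A[1] -13 -> 22
Changed element WAS the min. Need to check: is 22 still <= all others?
  Min of remaining elements: -11
  New min = min(22, -11) = -11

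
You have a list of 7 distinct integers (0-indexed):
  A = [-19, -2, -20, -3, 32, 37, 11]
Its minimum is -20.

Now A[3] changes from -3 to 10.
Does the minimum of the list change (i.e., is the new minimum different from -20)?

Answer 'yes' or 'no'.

Answer: no

Derivation:
Old min = -20
Change: A[3] -3 -> 10
Changed element was NOT the min; min changes only if 10 < -20.
New min = -20; changed? no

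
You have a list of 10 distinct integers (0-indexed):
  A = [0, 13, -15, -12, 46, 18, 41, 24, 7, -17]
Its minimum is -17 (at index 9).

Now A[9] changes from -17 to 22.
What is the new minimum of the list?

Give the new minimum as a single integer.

Answer: -15

Derivation:
Old min = -17 (at index 9)
Change: A[9] -17 -> 22
Changed element WAS the min. Need to check: is 22 still <= all others?
  Min of remaining elements: -15
  New min = min(22, -15) = -15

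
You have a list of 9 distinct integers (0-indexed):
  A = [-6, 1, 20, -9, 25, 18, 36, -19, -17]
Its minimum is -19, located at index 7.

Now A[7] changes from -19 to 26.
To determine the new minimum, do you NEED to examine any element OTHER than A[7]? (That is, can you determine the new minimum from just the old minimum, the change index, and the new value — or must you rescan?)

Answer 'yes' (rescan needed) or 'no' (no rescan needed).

Answer: yes

Derivation:
Old min = -19 at index 7
Change at index 7: -19 -> 26
Index 7 WAS the min and new value 26 > old min -19. Must rescan other elements to find the new min.
Needs rescan: yes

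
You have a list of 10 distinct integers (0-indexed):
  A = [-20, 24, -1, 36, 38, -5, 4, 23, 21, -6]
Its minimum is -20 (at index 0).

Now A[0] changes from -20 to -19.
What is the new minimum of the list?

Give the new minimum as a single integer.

Old min = -20 (at index 0)
Change: A[0] -20 -> -19
Changed element WAS the min. Need to check: is -19 still <= all others?
  Min of remaining elements: -6
  New min = min(-19, -6) = -19

Answer: -19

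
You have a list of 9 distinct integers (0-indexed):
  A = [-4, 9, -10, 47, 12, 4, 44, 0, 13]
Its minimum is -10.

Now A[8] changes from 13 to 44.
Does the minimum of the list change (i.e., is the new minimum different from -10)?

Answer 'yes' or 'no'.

Old min = -10
Change: A[8] 13 -> 44
Changed element was NOT the min; min changes only if 44 < -10.
New min = -10; changed? no

Answer: no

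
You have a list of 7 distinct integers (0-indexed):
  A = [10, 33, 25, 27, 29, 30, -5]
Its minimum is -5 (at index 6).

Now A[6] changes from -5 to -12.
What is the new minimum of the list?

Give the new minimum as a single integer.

Old min = -5 (at index 6)
Change: A[6] -5 -> -12
Changed element WAS the min. Need to check: is -12 still <= all others?
  Min of remaining elements: 10
  New min = min(-12, 10) = -12

Answer: -12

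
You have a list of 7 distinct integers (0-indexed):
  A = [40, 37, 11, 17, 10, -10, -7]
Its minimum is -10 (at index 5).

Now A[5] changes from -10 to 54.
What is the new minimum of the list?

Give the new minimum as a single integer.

Old min = -10 (at index 5)
Change: A[5] -10 -> 54
Changed element WAS the min. Need to check: is 54 still <= all others?
  Min of remaining elements: -7
  New min = min(54, -7) = -7

Answer: -7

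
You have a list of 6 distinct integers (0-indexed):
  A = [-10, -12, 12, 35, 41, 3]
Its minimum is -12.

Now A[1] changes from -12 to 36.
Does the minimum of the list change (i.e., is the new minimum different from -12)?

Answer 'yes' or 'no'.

Old min = -12
Change: A[1] -12 -> 36
Changed element was the min; new min must be rechecked.
New min = -10; changed? yes

Answer: yes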